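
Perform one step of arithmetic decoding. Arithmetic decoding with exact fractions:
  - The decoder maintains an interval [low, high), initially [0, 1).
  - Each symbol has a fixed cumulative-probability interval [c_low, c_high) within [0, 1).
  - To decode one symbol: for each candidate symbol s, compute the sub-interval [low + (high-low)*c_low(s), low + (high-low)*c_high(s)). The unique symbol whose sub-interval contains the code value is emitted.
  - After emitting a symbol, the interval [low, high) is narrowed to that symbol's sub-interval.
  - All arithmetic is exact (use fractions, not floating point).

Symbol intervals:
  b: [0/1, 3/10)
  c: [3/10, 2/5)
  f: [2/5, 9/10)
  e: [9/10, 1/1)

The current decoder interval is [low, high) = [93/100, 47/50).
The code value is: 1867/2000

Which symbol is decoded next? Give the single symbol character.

Answer: c

Derivation:
Interval width = high − low = 47/50 − 93/100 = 1/100
Scaled code = (code − low) / width = (1867/2000 − 93/100) / 1/100 = 7/20
  b: [0/1, 3/10) 
  c: [3/10, 2/5) ← scaled code falls here ✓
  f: [2/5, 9/10) 
  e: [9/10, 1/1) 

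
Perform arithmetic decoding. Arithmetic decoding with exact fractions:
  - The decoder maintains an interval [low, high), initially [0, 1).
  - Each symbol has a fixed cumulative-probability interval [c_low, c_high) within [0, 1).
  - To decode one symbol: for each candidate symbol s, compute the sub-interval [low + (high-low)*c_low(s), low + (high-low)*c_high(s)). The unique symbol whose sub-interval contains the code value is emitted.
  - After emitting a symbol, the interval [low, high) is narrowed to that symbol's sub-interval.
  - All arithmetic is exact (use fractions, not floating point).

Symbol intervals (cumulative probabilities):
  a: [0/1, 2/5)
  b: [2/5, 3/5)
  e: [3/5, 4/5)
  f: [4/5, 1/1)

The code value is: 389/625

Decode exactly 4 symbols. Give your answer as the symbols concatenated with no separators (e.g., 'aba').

Answer: eaae

Derivation:
Step 1: interval [0/1, 1/1), width = 1/1 - 0/1 = 1/1
  'a': [0/1 + 1/1*0/1, 0/1 + 1/1*2/5) = [0/1, 2/5)
  'b': [0/1 + 1/1*2/5, 0/1 + 1/1*3/5) = [2/5, 3/5)
  'e': [0/1 + 1/1*3/5, 0/1 + 1/1*4/5) = [3/5, 4/5) <- contains code 389/625
  'f': [0/1 + 1/1*4/5, 0/1 + 1/1*1/1) = [4/5, 1/1)
  emit 'e', narrow to [3/5, 4/5)
Step 2: interval [3/5, 4/5), width = 4/5 - 3/5 = 1/5
  'a': [3/5 + 1/5*0/1, 3/5 + 1/5*2/5) = [3/5, 17/25) <- contains code 389/625
  'b': [3/5 + 1/5*2/5, 3/5 + 1/5*3/5) = [17/25, 18/25)
  'e': [3/5 + 1/5*3/5, 3/5 + 1/5*4/5) = [18/25, 19/25)
  'f': [3/5 + 1/5*4/5, 3/5 + 1/5*1/1) = [19/25, 4/5)
  emit 'a', narrow to [3/5, 17/25)
Step 3: interval [3/5, 17/25), width = 17/25 - 3/5 = 2/25
  'a': [3/5 + 2/25*0/1, 3/5 + 2/25*2/5) = [3/5, 79/125) <- contains code 389/625
  'b': [3/5 + 2/25*2/5, 3/5 + 2/25*3/5) = [79/125, 81/125)
  'e': [3/5 + 2/25*3/5, 3/5 + 2/25*4/5) = [81/125, 83/125)
  'f': [3/5 + 2/25*4/5, 3/5 + 2/25*1/1) = [83/125, 17/25)
  emit 'a', narrow to [3/5, 79/125)
Step 4: interval [3/5, 79/125), width = 79/125 - 3/5 = 4/125
  'a': [3/5 + 4/125*0/1, 3/5 + 4/125*2/5) = [3/5, 383/625)
  'b': [3/5 + 4/125*2/5, 3/5 + 4/125*3/5) = [383/625, 387/625)
  'e': [3/5 + 4/125*3/5, 3/5 + 4/125*4/5) = [387/625, 391/625) <- contains code 389/625
  'f': [3/5 + 4/125*4/5, 3/5 + 4/125*1/1) = [391/625, 79/125)
  emit 'e', narrow to [387/625, 391/625)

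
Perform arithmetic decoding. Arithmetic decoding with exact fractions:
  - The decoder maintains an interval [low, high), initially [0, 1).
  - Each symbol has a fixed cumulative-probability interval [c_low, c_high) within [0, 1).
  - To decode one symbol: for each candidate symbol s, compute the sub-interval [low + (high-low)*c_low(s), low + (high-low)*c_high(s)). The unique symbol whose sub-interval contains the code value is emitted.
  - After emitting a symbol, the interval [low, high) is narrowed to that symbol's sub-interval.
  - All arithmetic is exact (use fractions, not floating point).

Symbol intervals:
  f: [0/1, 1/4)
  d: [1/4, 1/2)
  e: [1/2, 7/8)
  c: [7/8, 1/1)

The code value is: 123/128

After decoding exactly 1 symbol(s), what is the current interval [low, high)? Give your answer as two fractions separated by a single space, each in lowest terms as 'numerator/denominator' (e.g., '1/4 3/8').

Answer: 7/8 1/1

Derivation:
Step 1: interval [0/1, 1/1), width = 1/1 - 0/1 = 1/1
  'f': [0/1 + 1/1*0/1, 0/1 + 1/1*1/4) = [0/1, 1/4)
  'd': [0/1 + 1/1*1/4, 0/1 + 1/1*1/2) = [1/4, 1/2)
  'e': [0/1 + 1/1*1/2, 0/1 + 1/1*7/8) = [1/2, 7/8)
  'c': [0/1 + 1/1*7/8, 0/1 + 1/1*1/1) = [7/8, 1/1) <- contains code 123/128
  emit 'c', narrow to [7/8, 1/1)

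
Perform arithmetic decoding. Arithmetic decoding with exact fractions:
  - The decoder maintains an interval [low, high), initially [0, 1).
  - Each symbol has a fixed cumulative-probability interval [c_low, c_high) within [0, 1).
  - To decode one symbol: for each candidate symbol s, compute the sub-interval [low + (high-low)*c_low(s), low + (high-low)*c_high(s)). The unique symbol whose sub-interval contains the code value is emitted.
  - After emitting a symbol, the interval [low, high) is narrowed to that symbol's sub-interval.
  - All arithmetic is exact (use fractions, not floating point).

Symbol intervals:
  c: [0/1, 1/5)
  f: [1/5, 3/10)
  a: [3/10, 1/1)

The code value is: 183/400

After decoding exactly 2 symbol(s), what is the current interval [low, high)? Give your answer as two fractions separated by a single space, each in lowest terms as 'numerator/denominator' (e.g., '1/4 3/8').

Answer: 11/25 51/100

Derivation:
Step 1: interval [0/1, 1/1), width = 1/1 - 0/1 = 1/1
  'c': [0/1 + 1/1*0/1, 0/1 + 1/1*1/5) = [0/1, 1/5)
  'f': [0/1 + 1/1*1/5, 0/1 + 1/1*3/10) = [1/5, 3/10)
  'a': [0/1 + 1/1*3/10, 0/1 + 1/1*1/1) = [3/10, 1/1) <- contains code 183/400
  emit 'a', narrow to [3/10, 1/1)
Step 2: interval [3/10, 1/1), width = 1/1 - 3/10 = 7/10
  'c': [3/10 + 7/10*0/1, 3/10 + 7/10*1/5) = [3/10, 11/25)
  'f': [3/10 + 7/10*1/5, 3/10 + 7/10*3/10) = [11/25, 51/100) <- contains code 183/400
  'a': [3/10 + 7/10*3/10, 3/10 + 7/10*1/1) = [51/100, 1/1)
  emit 'f', narrow to [11/25, 51/100)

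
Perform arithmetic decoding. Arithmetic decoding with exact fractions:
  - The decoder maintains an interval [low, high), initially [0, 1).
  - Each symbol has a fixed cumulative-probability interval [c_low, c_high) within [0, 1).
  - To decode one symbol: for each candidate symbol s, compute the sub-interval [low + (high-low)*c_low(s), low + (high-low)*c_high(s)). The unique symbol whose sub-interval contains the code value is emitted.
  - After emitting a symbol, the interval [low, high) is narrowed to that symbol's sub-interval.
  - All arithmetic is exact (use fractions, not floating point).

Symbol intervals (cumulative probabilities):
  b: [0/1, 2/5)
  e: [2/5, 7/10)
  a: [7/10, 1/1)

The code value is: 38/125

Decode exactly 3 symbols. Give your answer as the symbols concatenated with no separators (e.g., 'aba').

Answer: bab

Derivation:
Step 1: interval [0/1, 1/1), width = 1/1 - 0/1 = 1/1
  'b': [0/1 + 1/1*0/1, 0/1 + 1/1*2/5) = [0/1, 2/5) <- contains code 38/125
  'e': [0/1 + 1/1*2/5, 0/1 + 1/1*7/10) = [2/5, 7/10)
  'a': [0/1 + 1/1*7/10, 0/1 + 1/1*1/1) = [7/10, 1/1)
  emit 'b', narrow to [0/1, 2/5)
Step 2: interval [0/1, 2/5), width = 2/5 - 0/1 = 2/5
  'b': [0/1 + 2/5*0/1, 0/1 + 2/5*2/5) = [0/1, 4/25)
  'e': [0/1 + 2/5*2/5, 0/1 + 2/5*7/10) = [4/25, 7/25)
  'a': [0/1 + 2/5*7/10, 0/1 + 2/5*1/1) = [7/25, 2/5) <- contains code 38/125
  emit 'a', narrow to [7/25, 2/5)
Step 3: interval [7/25, 2/5), width = 2/5 - 7/25 = 3/25
  'b': [7/25 + 3/25*0/1, 7/25 + 3/25*2/5) = [7/25, 41/125) <- contains code 38/125
  'e': [7/25 + 3/25*2/5, 7/25 + 3/25*7/10) = [41/125, 91/250)
  'a': [7/25 + 3/25*7/10, 7/25 + 3/25*1/1) = [91/250, 2/5)
  emit 'b', narrow to [7/25, 41/125)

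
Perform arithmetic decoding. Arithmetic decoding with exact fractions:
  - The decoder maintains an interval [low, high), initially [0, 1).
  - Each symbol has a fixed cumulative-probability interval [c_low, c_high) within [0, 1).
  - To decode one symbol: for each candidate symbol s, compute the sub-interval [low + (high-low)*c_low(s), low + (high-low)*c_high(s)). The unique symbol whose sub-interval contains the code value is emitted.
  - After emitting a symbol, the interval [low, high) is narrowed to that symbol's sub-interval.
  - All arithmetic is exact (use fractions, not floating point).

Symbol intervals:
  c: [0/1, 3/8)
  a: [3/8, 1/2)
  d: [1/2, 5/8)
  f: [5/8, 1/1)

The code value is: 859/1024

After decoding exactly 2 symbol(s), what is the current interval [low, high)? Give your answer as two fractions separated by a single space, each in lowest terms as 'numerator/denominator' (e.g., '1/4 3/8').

Answer: 13/16 55/64

Derivation:
Step 1: interval [0/1, 1/1), width = 1/1 - 0/1 = 1/1
  'c': [0/1 + 1/1*0/1, 0/1 + 1/1*3/8) = [0/1, 3/8)
  'a': [0/1 + 1/1*3/8, 0/1 + 1/1*1/2) = [3/8, 1/2)
  'd': [0/1 + 1/1*1/2, 0/1 + 1/1*5/8) = [1/2, 5/8)
  'f': [0/1 + 1/1*5/8, 0/1 + 1/1*1/1) = [5/8, 1/1) <- contains code 859/1024
  emit 'f', narrow to [5/8, 1/1)
Step 2: interval [5/8, 1/1), width = 1/1 - 5/8 = 3/8
  'c': [5/8 + 3/8*0/1, 5/8 + 3/8*3/8) = [5/8, 49/64)
  'a': [5/8 + 3/8*3/8, 5/8 + 3/8*1/2) = [49/64, 13/16)
  'd': [5/8 + 3/8*1/2, 5/8 + 3/8*5/8) = [13/16, 55/64) <- contains code 859/1024
  'f': [5/8 + 3/8*5/8, 5/8 + 3/8*1/1) = [55/64, 1/1)
  emit 'd', narrow to [13/16, 55/64)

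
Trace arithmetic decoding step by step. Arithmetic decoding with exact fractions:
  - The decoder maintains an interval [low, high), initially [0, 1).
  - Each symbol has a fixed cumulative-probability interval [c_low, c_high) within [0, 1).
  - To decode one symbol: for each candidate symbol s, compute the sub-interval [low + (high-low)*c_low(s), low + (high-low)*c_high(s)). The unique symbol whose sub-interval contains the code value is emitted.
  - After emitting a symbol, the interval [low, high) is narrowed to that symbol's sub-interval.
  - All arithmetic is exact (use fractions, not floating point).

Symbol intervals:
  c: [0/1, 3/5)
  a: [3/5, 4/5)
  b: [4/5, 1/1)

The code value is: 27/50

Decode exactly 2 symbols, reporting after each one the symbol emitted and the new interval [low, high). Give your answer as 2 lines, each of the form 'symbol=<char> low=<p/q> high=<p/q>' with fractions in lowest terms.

Step 1: interval [0/1, 1/1), width = 1/1 - 0/1 = 1/1
  'c': [0/1 + 1/1*0/1, 0/1 + 1/1*3/5) = [0/1, 3/5) <- contains code 27/50
  'a': [0/1 + 1/1*3/5, 0/1 + 1/1*4/5) = [3/5, 4/5)
  'b': [0/1 + 1/1*4/5, 0/1 + 1/1*1/1) = [4/5, 1/1)
  emit 'c', narrow to [0/1, 3/5)
Step 2: interval [0/1, 3/5), width = 3/5 - 0/1 = 3/5
  'c': [0/1 + 3/5*0/1, 0/1 + 3/5*3/5) = [0/1, 9/25)
  'a': [0/1 + 3/5*3/5, 0/1 + 3/5*4/5) = [9/25, 12/25)
  'b': [0/1 + 3/5*4/5, 0/1 + 3/5*1/1) = [12/25, 3/5) <- contains code 27/50
  emit 'b', narrow to [12/25, 3/5)

Answer: symbol=c low=0/1 high=3/5
symbol=b low=12/25 high=3/5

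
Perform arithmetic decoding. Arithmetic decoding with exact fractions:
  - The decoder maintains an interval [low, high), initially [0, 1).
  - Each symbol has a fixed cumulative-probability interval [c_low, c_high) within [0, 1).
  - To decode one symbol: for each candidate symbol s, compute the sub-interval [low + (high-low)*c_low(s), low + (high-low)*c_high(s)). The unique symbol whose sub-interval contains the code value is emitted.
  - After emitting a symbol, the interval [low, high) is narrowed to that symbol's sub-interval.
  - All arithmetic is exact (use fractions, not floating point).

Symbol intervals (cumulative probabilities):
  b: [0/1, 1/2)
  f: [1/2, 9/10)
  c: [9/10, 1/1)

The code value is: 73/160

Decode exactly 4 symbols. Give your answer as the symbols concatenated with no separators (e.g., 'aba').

Step 1: interval [0/1, 1/1), width = 1/1 - 0/1 = 1/1
  'b': [0/1 + 1/1*0/1, 0/1 + 1/1*1/2) = [0/1, 1/2) <- contains code 73/160
  'f': [0/1 + 1/1*1/2, 0/1 + 1/1*9/10) = [1/2, 9/10)
  'c': [0/1 + 1/1*9/10, 0/1 + 1/1*1/1) = [9/10, 1/1)
  emit 'b', narrow to [0/1, 1/2)
Step 2: interval [0/1, 1/2), width = 1/2 - 0/1 = 1/2
  'b': [0/1 + 1/2*0/1, 0/1 + 1/2*1/2) = [0/1, 1/4)
  'f': [0/1 + 1/2*1/2, 0/1 + 1/2*9/10) = [1/4, 9/20)
  'c': [0/1 + 1/2*9/10, 0/1 + 1/2*1/1) = [9/20, 1/2) <- contains code 73/160
  emit 'c', narrow to [9/20, 1/2)
Step 3: interval [9/20, 1/2), width = 1/2 - 9/20 = 1/20
  'b': [9/20 + 1/20*0/1, 9/20 + 1/20*1/2) = [9/20, 19/40) <- contains code 73/160
  'f': [9/20 + 1/20*1/2, 9/20 + 1/20*9/10) = [19/40, 99/200)
  'c': [9/20 + 1/20*9/10, 9/20 + 1/20*1/1) = [99/200, 1/2)
  emit 'b', narrow to [9/20, 19/40)
Step 4: interval [9/20, 19/40), width = 19/40 - 9/20 = 1/40
  'b': [9/20 + 1/40*0/1, 9/20 + 1/40*1/2) = [9/20, 37/80) <- contains code 73/160
  'f': [9/20 + 1/40*1/2, 9/20 + 1/40*9/10) = [37/80, 189/400)
  'c': [9/20 + 1/40*9/10, 9/20 + 1/40*1/1) = [189/400, 19/40)
  emit 'b', narrow to [9/20, 37/80)

Answer: bcbb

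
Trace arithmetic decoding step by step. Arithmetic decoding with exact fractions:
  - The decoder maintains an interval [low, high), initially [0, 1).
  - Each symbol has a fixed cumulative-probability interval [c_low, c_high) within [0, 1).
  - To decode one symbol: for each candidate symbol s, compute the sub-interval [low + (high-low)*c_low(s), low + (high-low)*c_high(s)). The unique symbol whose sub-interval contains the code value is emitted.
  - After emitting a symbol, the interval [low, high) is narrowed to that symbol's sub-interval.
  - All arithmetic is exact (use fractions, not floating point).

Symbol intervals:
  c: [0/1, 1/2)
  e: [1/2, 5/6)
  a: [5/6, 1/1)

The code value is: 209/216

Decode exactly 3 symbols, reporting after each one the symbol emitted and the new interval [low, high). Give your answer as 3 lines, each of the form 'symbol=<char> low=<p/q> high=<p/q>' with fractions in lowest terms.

Step 1: interval [0/1, 1/1), width = 1/1 - 0/1 = 1/1
  'c': [0/1 + 1/1*0/1, 0/1 + 1/1*1/2) = [0/1, 1/2)
  'e': [0/1 + 1/1*1/2, 0/1 + 1/1*5/6) = [1/2, 5/6)
  'a': [0/1 + 1/1*5/6, 0/1 + 1/1*1/1) = [5/6, 1/1) <- contains code 209/216
  emit 'a', narrow to [5/6, 1/1)
Step 2: interval [5/6, 1/1), width = 1/1 - 5/6 = 1/6
  'c': [5/6 + 1/6*0/1, 5/6 + 1/6*1/2) = [5/6, 11/12)
  'e': [5/6 + 1/6*1/2, 5/6 + 1/6*5/6) = [11/12, 35/36) <- contains code 209/216
  'a': [5/6 + 1/6*5/6, 5/6 + 1/6*1/1) = [35/36, 1/1)
  emit 'e', narrow to [11/12, 35/36)
Step 3: interval [11/12, 35/36), width = 35/36 - 11/12 = 1/18
  'c': [11/12 + 1/18*0/1, 11/12 + 1/18*1/2) = [11/12, 17/18)
  'e': [11/12 + 1/18*1/2, 11/12 + 1/18*5/6) = [17/18, 26/27)
  'a': [11/12 + 1/18*5/6, 11/12 + 1/18*1/1) = [26/27, 35/36) <- contains code 209/216
  emit 'a', narrow to [26/27, 35/36)

Answer: symbol=a low=5/6 high=1/1
symbol=e low=11/12 high=35/36
symbol=a low=26/27 high=35/36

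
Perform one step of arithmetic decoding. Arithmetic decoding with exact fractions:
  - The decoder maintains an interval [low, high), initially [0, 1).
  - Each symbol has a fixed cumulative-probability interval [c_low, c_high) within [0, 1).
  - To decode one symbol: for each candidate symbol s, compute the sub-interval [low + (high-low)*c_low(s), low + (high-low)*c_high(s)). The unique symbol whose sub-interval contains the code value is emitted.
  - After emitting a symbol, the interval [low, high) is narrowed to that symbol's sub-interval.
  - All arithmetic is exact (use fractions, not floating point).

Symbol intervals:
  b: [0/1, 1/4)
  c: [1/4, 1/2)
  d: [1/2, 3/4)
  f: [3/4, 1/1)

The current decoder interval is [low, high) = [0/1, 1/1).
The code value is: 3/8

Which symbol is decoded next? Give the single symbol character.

Answer: c

Derivation:
Interval width = high − low = 1/1 − 0/1 = 1/1
Scaled code = (code − low) / width = (3/8 − 0/1) / 1/1 = 3/8
  b: [0/1, 1/4) 
  c: [1/4, 1/2) ← scaled code falls here ✓
  d: [1/2, 3/4) 
  f: [3/4, 1/1) 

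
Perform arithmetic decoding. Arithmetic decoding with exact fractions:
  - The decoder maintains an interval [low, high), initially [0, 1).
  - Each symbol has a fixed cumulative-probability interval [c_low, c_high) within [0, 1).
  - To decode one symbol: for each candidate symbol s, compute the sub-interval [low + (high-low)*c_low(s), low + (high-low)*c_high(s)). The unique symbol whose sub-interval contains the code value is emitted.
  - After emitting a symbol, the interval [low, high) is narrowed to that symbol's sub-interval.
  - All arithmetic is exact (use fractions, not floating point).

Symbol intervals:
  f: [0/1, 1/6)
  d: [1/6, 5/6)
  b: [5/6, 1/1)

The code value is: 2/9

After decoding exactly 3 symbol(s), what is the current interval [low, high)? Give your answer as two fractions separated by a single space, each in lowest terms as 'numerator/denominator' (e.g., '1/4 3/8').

Step 1: interval [0/1, 1/1), width = 1/1 - 0/1 = 1/1
  'f': [0/1 + 1/1*0/1, 0/1 + 1/1*1/6) = [0/1, 1/6)
  'd': [0/1 + 1/1*1/6, 0/1 + 1/1*5/6) = [1/6, 5/6) <- contains code 2/9
  'b': [0/1 + 1/1*5/6, 0/1 + 1/1*1/1) = [5/6, 1/1)
  emit 'd', narrow to [1/6, 5/6)
Step 2: interval [1/6, 5/6), width = 5/6 - 1/6 = 2/3
  'f': [1/6 + 2/3*0/1, 1/6 + 2/3*1/6) = [1/6, 5/18) <- contains code 2/9
  'd': [1/6 + 2/3*1/6, 1/6 + 2/3*5/6) = [5/18, 13/18)
  'b': [1/6 + 2/3*5/6, 1/6 + 2/3*1/1) = [13/18, 5/6)
  emit 'f', narrow to [1/6, 5/18)
Step 3: interval [1/6, 5/18), width = 5/18 - 1/6 = 1/9
  'f': [1/6 + 1/9*0/1, 1/6 + 1/9*1/6) = [1/6, 5/27)
  'd': [1/6 + 1/9*1/6, 1/6 + 1/9*5/6) = [5/27, 7/27) <- contains code 2/9
  'b': [1/6 + 1/9*5/6, 1/6 + 1/9*1/1) = [7/27, 5/18)
  emit 'd', narrow to [5/27, 7/27)

Answer: 5/27 7/27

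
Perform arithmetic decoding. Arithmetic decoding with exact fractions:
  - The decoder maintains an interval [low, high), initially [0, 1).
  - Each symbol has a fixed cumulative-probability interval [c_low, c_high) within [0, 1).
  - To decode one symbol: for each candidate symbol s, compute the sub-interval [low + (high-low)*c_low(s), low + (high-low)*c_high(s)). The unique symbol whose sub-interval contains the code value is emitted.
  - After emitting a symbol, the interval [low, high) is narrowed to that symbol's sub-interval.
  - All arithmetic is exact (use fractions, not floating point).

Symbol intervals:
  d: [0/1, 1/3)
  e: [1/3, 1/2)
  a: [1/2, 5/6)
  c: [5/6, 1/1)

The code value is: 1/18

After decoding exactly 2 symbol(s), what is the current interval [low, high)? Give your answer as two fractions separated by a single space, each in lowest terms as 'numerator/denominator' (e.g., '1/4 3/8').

Step 1: interval [0/1, 1/1), width = 1/1 - 0/1 = 1/1
  'd': [0/1 + 1/1*0/1, 0/1 + 1/1*1/3) = [0/1, 1/3) <- contains code 1/18
  'e': [0/1 + 1/1*1/3, 0/1 + 1/1*1/2) = [1/3, 1/2)
  'a': [0/1 + 1/1*1/2, 0/1 + 1/1*5/6) = [1/2, 5/6)
  'c': [0/1 + 1/1*5/6, 0/1 + 1/1*1/1) = [5/6, 1/1)
  emit 'd', narrow to [0/1, 1/3)
Step 2: interval [0/1, 1/3), width = 1/3 - 0/1 = 1/3
  'd': [0/1 + 1/3*0/1, 0/1 + 1/3*1/3) = [0/1, 1/9) <- contains code 1/18
  'e': [0/1 + 1/3*1/3, 0/1 + 1/3*1/2) = [1/9, 1/6)
  'a': [0/1 + 1/3*1/2, 0/1 + 1/3*5/6) = [1/6, 5/18)
  'c': [0/1 + 1/3*5/6, 0/1 + 1/3*1/1) = [5/18, 1/3)
  emit 'd', narrow to [0/1, 1/9)

Answer: 0/1 1/9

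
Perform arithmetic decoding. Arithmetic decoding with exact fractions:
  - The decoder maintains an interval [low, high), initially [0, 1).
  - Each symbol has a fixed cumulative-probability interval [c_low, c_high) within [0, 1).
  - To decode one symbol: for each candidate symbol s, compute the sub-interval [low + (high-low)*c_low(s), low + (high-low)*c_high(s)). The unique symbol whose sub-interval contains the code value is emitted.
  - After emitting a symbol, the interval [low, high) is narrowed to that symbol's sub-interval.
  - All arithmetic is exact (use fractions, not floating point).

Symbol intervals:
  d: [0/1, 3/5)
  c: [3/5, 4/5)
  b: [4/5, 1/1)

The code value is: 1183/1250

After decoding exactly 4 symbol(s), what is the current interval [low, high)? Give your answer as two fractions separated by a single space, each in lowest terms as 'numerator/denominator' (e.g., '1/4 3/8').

Step 1: interval [0/1, 1/1), width = 1/1 - 0/1 = 1/1
  'd': [0/1 + 1/1*0/1, 0/1 + 1/1*3/5) = [0/1, 3/5)
  'c': [0/1 + 1/1*3/5, 0/1 + 1/1*4/5) = [3/5, 4/5)
  'b': [0/1 + 1/1*4/5, 0/1 + 1/1*1/1) = [4/5, 1/1) <- contains code 1183/1250
  emit 'b', narrow to [4/5, 1/1)
Step 2: interval [4/5, 1/1), width = 1/1 - 4/5 = 1/5
  'd': [4/5 + 1/5*0/1, 4/5 + 1/5*3/5) = [4/5, 23/25)
  'c': [4/5 + 1/5*3/5, 4/5 + 1/5*4/5) = [23/25, 24/25) <- contains code 1183/1250
  'b': [4/5 + 1/5*4/5, 4/5 + 1/5*1/1) = [24/25, 1/1)
  emit 'c', narrow to [23/25, 24/25)
Step 3: interval [23/25, 24/25), width = 24/25 - 23/25 = 1/25
  'd': [23/25 + 1/25*0/1, 23/25 + 1/25*3/5) = [23/25, 118/125)
  'c': [23/25 + 1/25*3/5, 23/25 + 1/25*4/5) = [118/125, 119/125) <- contains code 1183/1250
  'b': [23/25 + 1/25*4/5, 23/25 + 1/25*1/1) = [119/125, 24/25)
  emit 'c', narrow to [118/125, 119/125)
Step 4: interval [118/125, 119/125), width = 119/125 - 118/125 = 1/125
  'd': [118/125 + 1/125*0/1, 118/125 + 1/125*3/5) = [118/125, 593/625) <- contains code 1183/1250
  'c': [118/125 + 1/125*3/5, 118/125 + 1/125*4/5) = [593/625, 594/625)
  'b': [118/125 + 1/125*4/5, 118/125 + 1/125*1/1) = [594/625, 119/125)
  emit 'd', narrow to [118/125, 593/625)

Answer: 118/125 593/625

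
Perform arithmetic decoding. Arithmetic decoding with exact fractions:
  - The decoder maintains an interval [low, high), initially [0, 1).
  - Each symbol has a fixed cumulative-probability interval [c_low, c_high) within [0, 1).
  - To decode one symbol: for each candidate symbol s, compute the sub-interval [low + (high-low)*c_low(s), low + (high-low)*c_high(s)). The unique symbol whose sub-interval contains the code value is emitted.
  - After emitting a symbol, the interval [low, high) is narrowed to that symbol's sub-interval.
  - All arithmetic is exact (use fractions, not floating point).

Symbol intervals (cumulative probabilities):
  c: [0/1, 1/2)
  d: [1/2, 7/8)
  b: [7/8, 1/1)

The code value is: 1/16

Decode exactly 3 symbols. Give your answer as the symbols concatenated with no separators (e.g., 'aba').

Step 1: interval [0/1, 1/1), width = 1/1 - 0/1 = 1/1
  'c': [0/1 + 1/1*0/1, 0/1 + 1/1*1/2) = [0/1, 1/2) <- contains code 1/16
  'd': [0/1 + 1/1*1/2, 0/1 + 1/1*7/8) = [1/2, 7/8)
  'b': [0/1 + 1/1*7/8, 0/1 + 1/1*1/1) = [7/8, 1/1)
  emit 'c', narrow to [0/1, 1/2)
Step 2: interval [0/1, 1/2), width = 1/2 - 0/1 = 1/2
  'c': [0/1 + 1/2*0/1, 0/1 + 1/2*1/2) = [0/1, 1/4) <- contains code 1/16
  'd': [0/1 + 1/2*1/2, 0/1 + 1/2*7/8) = [1/4, 7/16)
  'b': [0/1 + 1/2*7/8, 0/1 + 1/2*1/1) = [7/16, 1/2)
  emit 'c', narrow to [0/1, 1/4)
Step 3: interval [0/1, 1/4), width = 1/4 - 0/1 = 1/4
  'c': [0/1 + 1/4*0/1, 0/1 + 1/4*1/2) = [0/1, 1/8) <- contains code 1/16
  'd': [0/1 + 1/4*1/2, 0/1 + 1/4*7/8) = [1/8, 7/32)
  'b': [0/1 + 1/4*7/8, 0/1 + 1/4*1/1) = [7/32, 1/4)
  emit 'c', narrow to [0/1, 1/8)

Answer: ccc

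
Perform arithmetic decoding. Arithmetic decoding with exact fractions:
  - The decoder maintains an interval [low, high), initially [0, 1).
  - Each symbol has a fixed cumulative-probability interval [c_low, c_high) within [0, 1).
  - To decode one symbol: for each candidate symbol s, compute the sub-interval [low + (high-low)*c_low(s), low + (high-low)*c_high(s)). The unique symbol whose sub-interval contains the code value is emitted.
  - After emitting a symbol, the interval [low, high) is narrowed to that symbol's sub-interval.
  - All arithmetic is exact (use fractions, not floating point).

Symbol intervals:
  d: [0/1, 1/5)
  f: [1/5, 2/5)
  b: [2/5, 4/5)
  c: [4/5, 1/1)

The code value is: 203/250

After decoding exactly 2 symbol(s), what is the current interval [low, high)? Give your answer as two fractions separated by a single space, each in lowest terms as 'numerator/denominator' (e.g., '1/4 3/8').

Answer: 4/5 21/25

Derivation:
Step 1: interval [0/1, 1/1), width = 1/1 - 0/1 = 1/1
  'd': [0/1 + 1/1*0/1, 0/1 + 1/1*1/5) = [0/1, 1/5)
  'f': [0/1 + 1/1*1/5, 0/1 + 1/1*2/5) = [1/5, 2/5)
  'b': [0/1 + 1/1*2/5, 0/1 + 1/1*4/5) = [2/5, 4/5)
  'c': [0/1 + 1/1*4/5, 0/1 + 1/1*1/1) = [4/5, 1/1) <- contains code 203/250
  emit 'c', narrow to [4/5, 1/1)
Step 2: interval [4/5, 1/1), width = 1/1 - 4/5 = 1/5
  'd': [4/5 + 1/5*0/1, 4/5 + 1/5*1/5) = [4/5, 21/25) <- contains code 203/250
  'f': [4/5 + 1/5*1/5, 4/5 + 1/5*2/5) = [21/25, 22/25)
  'b': [4/5 + 1/5*2/5, 4/5 + 1/5*4/5) = [22/25, 24/25)
  'c': [4/5 + 1/5*4/5, 4/5 + 1/5*1/1) = [24/25, 1/1)
  emit 'd', narrow to [4/5, 21/25)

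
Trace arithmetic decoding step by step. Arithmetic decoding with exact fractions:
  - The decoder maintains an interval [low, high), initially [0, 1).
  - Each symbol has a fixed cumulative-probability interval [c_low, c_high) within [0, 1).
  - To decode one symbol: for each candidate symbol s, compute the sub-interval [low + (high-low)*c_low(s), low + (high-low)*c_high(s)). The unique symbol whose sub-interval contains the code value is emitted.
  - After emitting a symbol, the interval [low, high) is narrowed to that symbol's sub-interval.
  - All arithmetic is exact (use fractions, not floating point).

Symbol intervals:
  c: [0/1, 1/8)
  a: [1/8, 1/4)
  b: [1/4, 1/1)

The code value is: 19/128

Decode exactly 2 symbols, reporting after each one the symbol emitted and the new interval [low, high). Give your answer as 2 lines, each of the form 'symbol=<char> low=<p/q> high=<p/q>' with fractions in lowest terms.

Answer: symbol=a low=1/8 high=1/4
symbol=a low=9/64 high=5/32

Derivation:
Step 1: interval [0/1, 1/1), width = 1/1 - 0/1 = 1/1
  'c': [0/1 + 1/1*0/1, 0/1 + 1/1*1/8) = [0/1, 1/8)
  'a': [0/1 + 1/1*1/8, 0/1 + 1/1*1/4) = [1/8, 1/4) <- contains code 19/128
  'b': [0/1 + 1/1*1/4, 0/1 + 1/1*1/1) = [1/4, 1/1)
  emit 'a', narrow to [1/8, 1/4)
Step 2: interval [1/8, 1/4), width = 1/4 - 1/8 = 1/8
  'c': [1/8 + 1/8*0/1, 1/8 + 1/8*1/8) = [1/8, 9/64)
  'a': [1/8 + 1/8*1/8, 1/8 + 1/8*1/4) = [9/64, 5/32) <- contains code 19/128
  'b': [1/8 + 1/8*1/4, 1/8 + 1/8*1/1) = [5/32, 1/4)
  emit 'a', narrow to [9/64, 5/32)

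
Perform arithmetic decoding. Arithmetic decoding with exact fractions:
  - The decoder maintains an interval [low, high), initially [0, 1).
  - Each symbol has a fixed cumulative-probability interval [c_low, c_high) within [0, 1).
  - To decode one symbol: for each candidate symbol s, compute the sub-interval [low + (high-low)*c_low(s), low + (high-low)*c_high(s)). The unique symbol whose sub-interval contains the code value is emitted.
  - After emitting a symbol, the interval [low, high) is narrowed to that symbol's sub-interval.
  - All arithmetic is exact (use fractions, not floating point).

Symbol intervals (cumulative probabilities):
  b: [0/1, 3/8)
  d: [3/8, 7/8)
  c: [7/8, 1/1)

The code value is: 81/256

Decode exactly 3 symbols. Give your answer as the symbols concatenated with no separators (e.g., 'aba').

Step 1: interval [0/1, 1/1), width = 1/1 - 0/1 = 1/1
  'b': [0/1 + 1/1*0/1, 0/1 + 1/1*3/8) = [0/1, 3/8) <- contains code 81/256
  'd': [0/1 + 1/1*3/8, 0/1 + 1/1*7/8) = [3/8, 7/8)
  'c': [0/1 + 1/1*7/8, 0/1 + 1/1*1/1) = [7/8, 1/1)
  emit 'b', narrow to [0/1, 3/8)
Step 2: interval [0/1, 3/8), width = 3/8 - 0/1 = 3/8
  'b': [0/1 + 3/8*0/1, 0/1 + 3/8*3/8) = [0/1, 9/64)
  'd': [0/1 + 3/8*3/8, 0/1 + 3/8*7/8) = [9/64, 21/64) <- contains code 81/256
  'c': [0/1 + 3/8*7/8, 0/1 + 3/8*1/1) = [21/64, 3/8)
  emit 'd', narrow to [9/64, 21/64)
Step 3: interval [9/64, 21/64), width = 21/64 - 9/64 = 3/16
  'b': [9/64 + 3/16*0/1, 9/64 + 3/16*3/8) = [9/64, 27/128)
  'd': [9/64 + 3/16*3/8, 9/64 + 3/16*7/8) = [27/128, 39/128)
  'c': [9/64 + 3/16*7/8, 9/64 + 3/16*1/1) = [39/128, 21/64) <- contains code 81/256
  emit 'c', narrow to [39/128, 21/64)

Answer: bdc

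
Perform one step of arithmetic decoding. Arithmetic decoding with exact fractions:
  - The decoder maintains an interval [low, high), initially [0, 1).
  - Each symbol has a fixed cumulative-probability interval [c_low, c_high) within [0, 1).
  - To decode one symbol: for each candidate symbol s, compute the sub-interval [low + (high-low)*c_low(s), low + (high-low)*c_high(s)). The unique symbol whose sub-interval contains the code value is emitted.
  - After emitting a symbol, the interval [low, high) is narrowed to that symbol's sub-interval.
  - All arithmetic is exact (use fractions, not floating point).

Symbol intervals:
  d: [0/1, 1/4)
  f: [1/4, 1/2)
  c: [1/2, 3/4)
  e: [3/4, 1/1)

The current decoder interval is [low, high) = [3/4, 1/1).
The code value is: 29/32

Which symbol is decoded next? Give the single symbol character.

Answer: c

Derivation:
Interval width = high − low = 1/1 − 3/4 = 1/4
Scaled code = (code − low) / width = (29/32 − 3/4) / 1/4 = 5/8
  d: [0/1, 1/4) 
  f: [1/4, 1/2) 
  c: [1/2, 3/4) ← scaled code falls here ✓
  e: [3/4, 1/1) 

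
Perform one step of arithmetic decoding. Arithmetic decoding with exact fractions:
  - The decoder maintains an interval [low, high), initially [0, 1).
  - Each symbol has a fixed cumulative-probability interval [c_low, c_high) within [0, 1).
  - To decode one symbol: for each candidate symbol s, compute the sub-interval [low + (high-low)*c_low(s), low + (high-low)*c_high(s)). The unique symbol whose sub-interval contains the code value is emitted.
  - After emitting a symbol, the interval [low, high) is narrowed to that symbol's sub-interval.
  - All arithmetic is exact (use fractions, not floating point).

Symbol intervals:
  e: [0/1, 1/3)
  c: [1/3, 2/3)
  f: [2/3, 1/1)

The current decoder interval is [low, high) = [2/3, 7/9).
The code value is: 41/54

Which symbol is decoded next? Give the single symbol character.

Interval width = high − low = 7/9 − 2/3 = 1/9
Scaled code = (code − low) / width = (41/54 − 2/3) / 1/9 = 5/6
  e: [0/1, 1/3) 
  c: [1/3, 2/3) 
  f: [2/3, 1/1) ← scaled code falls here ✓

Answer: f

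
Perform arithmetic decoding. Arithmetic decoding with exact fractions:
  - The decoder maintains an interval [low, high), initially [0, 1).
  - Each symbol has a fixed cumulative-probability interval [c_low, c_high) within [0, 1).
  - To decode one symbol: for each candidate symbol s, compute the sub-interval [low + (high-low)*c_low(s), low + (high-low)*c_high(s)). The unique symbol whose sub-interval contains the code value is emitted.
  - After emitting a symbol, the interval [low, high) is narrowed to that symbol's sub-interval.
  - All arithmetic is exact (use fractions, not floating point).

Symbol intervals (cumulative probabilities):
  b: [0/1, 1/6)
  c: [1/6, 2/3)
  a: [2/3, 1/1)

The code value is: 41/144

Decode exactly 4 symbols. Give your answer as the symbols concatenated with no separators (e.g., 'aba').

Step 1: interval [0/1, 1/1), width = 1/1 - 0/1 = 1/1
  'b': [0/1 + 1/1*0/1, 0/1 + 1/1*1/6) = [0/1, 1/6)
  'c': [0/1 + 1/1*1/6, 0/1 + 1/1*2/3) = [1/6, 2/3) <- contains code 41/144
  'a': [0/1 + 1/1*2/3, 0/1 + 1/1*1/1) = [2/3, 1/1)
  emit 'c', narrow to [1/6, 2/3)
Step 2: interval [1/6, 2/3), width = 2/3 - 1/6 = 1/2
  'b': [1/6 + 1/2*0/1, 1/6 + 1/2*1/6) = [1/6, 1/4)
  'c': [1/6 + 1/2*1/6, 1/6 + 1/2*2/3) = [1/4, 1/2) <- contains code 41/144
  'a': [1/6 + 1/2*2/3, 1/6 + 1/2*1/1) = [1/2, 2/3)
  emit 'c', narrow to [1/4, 1/2)
Step 3: interval [1/4, 1/2), width = 1/2 - 1/4 = 1/4
  'b': [1/4 + 1/4*0/1, 1/4 + 1/4*1/6) = [1/4, 7/24) <- contains code 41/144
  'c': [1/4 + 1/4*1/6, 1/4 + 1/4*2/3) = [7/24, 5/12)
  'a': [1/4 + 1/4*2/3, 1/4 + 1/4*1/1) = [5/12, 1/2)
  emit 'b', narrow to [1/4, 7/24)
Step 4: interval [1/4, 7/24), width = 7/24 - 1/4 = 1/24
  'b': [1/4 + 1/24*0/1, 1/4 + 1/24*1/6) = [1/4, 37/144)
  'c': [1/4 + 1/24*1/6, 1/4 + 1/24*2/3) = [37/144, 5/18)
  'a': [1/4 + 1/24*2/3, 1/4 + 1/24*1/1) = [5/18, 7/24) <- contains code 41/144
  emit 'a', narrow to [5/18, 7/24)

Answer: ccba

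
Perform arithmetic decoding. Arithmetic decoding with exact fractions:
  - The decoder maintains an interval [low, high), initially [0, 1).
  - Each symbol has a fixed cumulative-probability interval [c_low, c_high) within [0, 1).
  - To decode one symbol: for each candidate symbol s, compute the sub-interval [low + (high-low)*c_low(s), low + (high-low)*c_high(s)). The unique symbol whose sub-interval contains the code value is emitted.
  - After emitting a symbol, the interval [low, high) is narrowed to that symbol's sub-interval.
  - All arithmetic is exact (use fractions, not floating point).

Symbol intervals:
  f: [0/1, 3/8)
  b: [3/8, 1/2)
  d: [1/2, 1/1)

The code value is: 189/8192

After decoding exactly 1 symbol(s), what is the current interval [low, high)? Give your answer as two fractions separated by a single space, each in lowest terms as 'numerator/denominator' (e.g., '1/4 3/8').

Answer: 0/1 3/8

Derivation:
Step 1: interval [0/1, 1/1), width = 1/1 - 0/1 = 1/1
  'f': [0/1 + 1/1*0/1, 0/1 + 1/1*3/8) = [0/1, 3/8) <- contains code 189/8192
  'b': [0/1 + 1/1*3/8, 0/1 + 1/1*1/2) = [3/8, 1/2)
  'd': [0/1 + 1/1*1/2, 0/1 + 1/1*1/1) = [1/2, 1/1)
  emit 'f', narrow to [0/1, 3/8)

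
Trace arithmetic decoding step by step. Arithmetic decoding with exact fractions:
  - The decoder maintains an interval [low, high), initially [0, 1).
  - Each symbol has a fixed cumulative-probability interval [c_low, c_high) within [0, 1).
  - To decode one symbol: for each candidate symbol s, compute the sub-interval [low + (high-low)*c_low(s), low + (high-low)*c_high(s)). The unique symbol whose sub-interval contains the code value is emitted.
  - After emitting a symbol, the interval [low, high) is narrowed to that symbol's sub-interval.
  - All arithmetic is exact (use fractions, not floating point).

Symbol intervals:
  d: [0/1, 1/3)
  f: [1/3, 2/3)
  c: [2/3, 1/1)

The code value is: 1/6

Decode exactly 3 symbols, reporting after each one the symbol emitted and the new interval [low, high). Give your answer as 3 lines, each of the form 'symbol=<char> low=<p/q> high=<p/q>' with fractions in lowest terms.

Answer: symbol=d low=0/1 high=1/3
symbol=f low=1/9 high=2/9
symbol=f low=4/27 high=5/27

Derivation:
Step 1: interval [0/1, 1/1), width = 1/1 - 0/1 = 1/1
  'd': [0/1 + 1/1*0/1, 0/1 + 1/1*1/3) = [0/1, 1/3) <- contains code 1/6
  'f': [0/1 + 1/1*1/3, 0/1 + 1/1*2/3) = [1/3, 2/3)
  'c': [0/1 + 1/1*2/3, 0/1 + 1/1*1/1) = [2/3, 1/1)
  emit 'd', narrow to [0/1, 1/3)
Step 2: interval [0/1, 1/3), width = 1/3 - 0/1 = 1/3
  'd': [0/1 + 1/3*0/1, 0/1 + 1/3*1/3) = [0/1, 1/9)
  'f': [0/1 + 1/3*1/3, 0/1 + 1/3*2/3) = [1/9, 2/9) <- contains code 1/6
  'c': [0/1 + 1/3*2/3, 0/1 + 1/3*1/1) = [2/9, 1/3)
  emit 'f', narrow to [1/9, 2/9)
Step 3: interval [1/9, 2/9), width = 2/9 - 1/9 = 1/9
  'd': [1/9 + 1/9*0/1, 1/9 + 1/9*1/3) = [1/9, 4/27)
  'f': [1/9 + 1/9*1/3, 1/9 + 1/9*2/3) = [4/27, 5/27) <- contains code 1/6
  'c': [1/9 + 1/9*2/3, 1/9 + 1/9*1/1) = [5/27, 2/9)
  emit 'f', narrow to [4/27, 5/27)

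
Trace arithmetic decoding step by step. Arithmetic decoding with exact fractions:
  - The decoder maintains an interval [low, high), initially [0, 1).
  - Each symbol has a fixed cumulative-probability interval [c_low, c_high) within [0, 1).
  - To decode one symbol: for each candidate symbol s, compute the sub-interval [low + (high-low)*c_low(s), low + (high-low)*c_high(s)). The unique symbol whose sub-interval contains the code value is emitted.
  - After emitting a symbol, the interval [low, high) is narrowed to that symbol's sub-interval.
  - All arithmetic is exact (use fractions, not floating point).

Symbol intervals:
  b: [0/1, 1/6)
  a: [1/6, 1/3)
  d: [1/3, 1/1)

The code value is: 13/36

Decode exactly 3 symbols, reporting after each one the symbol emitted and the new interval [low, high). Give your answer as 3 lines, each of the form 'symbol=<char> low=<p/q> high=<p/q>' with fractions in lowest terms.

Step 1: interval [0/1, 1/1), width = 1/1 - 0/1 = 1/1
  'b': [0/1 + 1/1*0/1, 0/1 + 1/1*1/6) = [0/1, 1/6)
  'a': [0/1 + 1/1*1/6, 0/1 + 1/1*1/3) = [1/6, 1/3)
  'd': [0/1 + 1/1*1/3, 0/1 + 1/1*1/1) = [1/3, 1/1) <- contains code 13/36
  emit 'd', narrow to [1/3, 1/1)
Step 2: interval [1/3, 1/1), width = 1/1 - 1/3 = 2/3
  'b': [1/3 + 2/3*0/1, 1/3 + 2/3*1/6) = [1/3, 4/9) <- contains code 13/36
  'a': [1/3 + 2/3*1/6, 1/3 + 2/3*1/3) = [4/9, 5/9)
  'd': [1/3 + 2/3*1/3, 1/3 + 2/3*1/1) = [5/9, 1/1)
  emit 'b', narrow to [1/3, 4/9)
Step 3: interval [1/3, 4/9), width = 4/9 - 1/3 = 1/9
  'b': [1/3 + 1/9*0/1, 1/3 + 1/9*1/6) = [1/3, 19/54)
  'a': [1/3 + 1/9*1/6, 1/3 + 1/9*1/3) = [19/54, 10/27) <- contains code 13/36
  'd': [1/3 + 1/9*1/3, 1/3 + 1/9*1/1) = [10/27, 4/9)
  emit 'a', narrow to [19/54, 10/27)

Answer: symbol=d low=1/3 high=1/1
symbol=b low=1/3 high=4/9
symbol=a low=19/54 high=10/27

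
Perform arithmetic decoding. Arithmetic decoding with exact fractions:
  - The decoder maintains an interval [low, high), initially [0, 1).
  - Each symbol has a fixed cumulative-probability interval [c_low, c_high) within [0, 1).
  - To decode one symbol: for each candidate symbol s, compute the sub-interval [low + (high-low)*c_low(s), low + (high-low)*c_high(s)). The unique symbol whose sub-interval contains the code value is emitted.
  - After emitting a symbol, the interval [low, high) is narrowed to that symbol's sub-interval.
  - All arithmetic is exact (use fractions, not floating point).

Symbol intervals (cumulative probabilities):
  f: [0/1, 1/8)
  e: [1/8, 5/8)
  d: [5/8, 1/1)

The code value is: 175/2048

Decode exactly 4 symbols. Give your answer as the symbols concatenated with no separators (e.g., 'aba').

Answer: fdef

Derivation:
Step 1: interval [0/1, 1/1), width = 1/1 - 0/1 = 1/1
  'f': [0/1 + 1/1*0/1, 0/1 + 1/1*1/8) = [0/1, 1/8) <- contains code 175/2048
  'e': [0/1 + 1/1*1/8, 0/1 + 1/1*5/8) = [1/8, 5/8)
  'd': [0/1 + 1/1*5/8, 0/1 + 1/1*1/1) = [5/8, 1/1)
  emit 'f', narrow to [0/1, 1/8)
Step 2: interval [0/1, 1/8), width = 1/8 - 0/1 = 1/8
  'f': [0/1 + 1/8*0/1, 0/1 + 1/8*1/8) = [0/1, 1/64)
  'e': [0/1 + 1/8*1/8, 0/1 + 1/8*5/8) = [1/64, 5/64)
  'd': [0/1 + 1/8*5/8, 0/1 + 1/8*1/1) = [5/64, 1/8) <- contains code 175/2048
  emit 'd', narrow to [5/64, 1/8)
Step 3: interval [5/64, 1/8), width = 1/8 - 5/64 = 3/64
  'f': [5/64 + 3/64*0/1, 5/64 + 3/64*1/8) = [5/64, 43/512)
  'e': [5/64 + 3/64*1/8, 5/64 + 3/64*5/8) = [43/512, 55/512) <- contains code 175/2048
  'd': [5/64 + 3/64*5/8, 5/64 + 3/64*1/1) = [55/512, 1/8)
  emit 'e', narrow to [43/512, 55/512)
Step 4: interval [43/512, 55/512), width = 55/512 - 43/512 = 3/128
  'f': [43/512 + 3/128*0/1, 43/512 + 3/128*1/8) = [43/512, 89/1024) <- contains code 175/2048
  'e': [43/512 + 3/128*1/8, 43/512 + 3/128*5/8) = [89/1024, 101/1024)
  'd': [43/512 + 3/128*5/8, 43/512 + 3/128*1/1) = [101/1024, 55/512)
  emit 'f', narrow to [43/512, 89/1024)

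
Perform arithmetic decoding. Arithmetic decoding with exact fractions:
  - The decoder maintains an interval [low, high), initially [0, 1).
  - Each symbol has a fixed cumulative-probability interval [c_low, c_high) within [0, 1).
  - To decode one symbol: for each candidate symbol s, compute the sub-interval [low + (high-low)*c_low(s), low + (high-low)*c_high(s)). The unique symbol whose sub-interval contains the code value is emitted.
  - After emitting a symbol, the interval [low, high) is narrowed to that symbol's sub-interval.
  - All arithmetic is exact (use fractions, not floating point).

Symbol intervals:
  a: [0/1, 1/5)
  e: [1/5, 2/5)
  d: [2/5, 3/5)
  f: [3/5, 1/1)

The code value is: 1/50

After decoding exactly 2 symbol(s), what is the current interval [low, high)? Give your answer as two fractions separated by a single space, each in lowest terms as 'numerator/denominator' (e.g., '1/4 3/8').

Answer: 0/1 1/25

Derivation:
Step 1: interval [0/1, 1/1), width = 1/1 - 0/1 = 1/1
  'a': [0/1 + 1/1*0/1, 0/1 + 1/1*1/5) = [0/1, 1/5) <- contains code 1/50
  'e': [0/1 + 1/1*1/5, 0/1 + 1/1*2/5) = [1/5, 2/5)
  'd': [0/1 + 1/1*2/5, 0/1 + 1/1*3/5) = [2/5, 3/5)
  'f': [0/1 + 1/1*3/5, 0/1 + 1/1*1/1) = [3/5, 1/1)
  emit 'a', narrow to [0/1, 1/5)
Step 2: interval [0/1, 1/5), width = 1/5 - 0/1 = 1/5
  'a': [0/1 + 1/5*0/1, 0/1 + 1/5*1/5) = [0/1, 1/25) <- contains code 1/50
  'e': [0/1 + 1/5*1/5, 0/1 + 1/5*2/5) = [1/25, 2/25)
  'd': [0/1 + 1/5*2/5, 0/1 + 1/5*3/5) = [2/25, 3/25)
  'f': [0/1 + 1/5*3/5, 0/1 + 1/5*1/1) = [3/25, 1/5)
  emit 'a', narrow to [0/1, 1/25)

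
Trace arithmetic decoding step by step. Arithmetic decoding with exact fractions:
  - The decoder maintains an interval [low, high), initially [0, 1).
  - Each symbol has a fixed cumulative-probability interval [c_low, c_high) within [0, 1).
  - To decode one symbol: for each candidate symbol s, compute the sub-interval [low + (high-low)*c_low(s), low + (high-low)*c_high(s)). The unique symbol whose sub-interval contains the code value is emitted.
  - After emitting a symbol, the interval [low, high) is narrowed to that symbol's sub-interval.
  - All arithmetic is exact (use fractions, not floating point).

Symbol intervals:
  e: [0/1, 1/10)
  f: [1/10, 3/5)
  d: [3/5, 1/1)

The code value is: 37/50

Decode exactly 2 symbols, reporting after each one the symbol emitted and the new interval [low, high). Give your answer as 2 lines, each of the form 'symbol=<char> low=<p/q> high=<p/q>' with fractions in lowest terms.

Step 1: interval [0/1, 1/1), width = 1/1 - 0/1 = 1/1
  'e': [0/1 + 1/1*0/1, 0/1 + 1/1*1/10) = [0/1, 1/10)
  'f': [0/1 + 1/1*1/10, 0/1 + 1/1*3/5) = [1/10, 3/5)
  'd': [0/1 + 1/1*3/5, 0/1 + 1/1*1/1) = [3/5, 1/1) <- contains code 37/50
  emit 'd', narrow to [3/5, 1/1)
Step 2: interval [3/5, 1/1), width = 1/1 - 3/5 = 2/5
  'e': [3/5 + 2/5*0/1, 3/5 + 2/5*1/10) = [3/5, 16/25)
  'f': [3/5 + 2/5*1/10, 3/5 + 2/5*3/5) = [16/25, 21/25) <- contains code 37/50
  'd': [3/5 + 2/5*3/5, 3/5 + 2/5*1/1) = [21/25, 1/1)
  emit 'f', narrow to [16/25, 21/25)

Answer: symbol=d low=3/5 high=1/1
symbol=f low=16/25 high=21/25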